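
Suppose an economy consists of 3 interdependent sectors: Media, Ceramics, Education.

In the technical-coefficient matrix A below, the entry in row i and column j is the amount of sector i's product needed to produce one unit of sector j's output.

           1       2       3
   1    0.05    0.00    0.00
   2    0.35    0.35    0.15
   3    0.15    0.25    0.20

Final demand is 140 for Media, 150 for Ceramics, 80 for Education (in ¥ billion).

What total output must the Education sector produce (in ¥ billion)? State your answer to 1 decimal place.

x_3 = 242.0

I − A =
  [   0.95     0.00     0.00]
  [  -0.35     0.65    -0.15]
  [  -0.15    -0.25     0.80]
Cofactors of I−A, C_ij = (−1)^(i+j)·(minor ij) (rows/columns in the sector order above):
  C_11 = (0.65)(0.80) − (-0.15)(-0.25) = 0.4825
  C_12 = −[(-0.35)(0.80) − (-0.15)(-0.15)] = 0.3025
  C_13 = (-0.35)(-0.25) − (0.65)(-0.15) = 0.1850
  C_21 = −[(0.00)(0.80) − (0.00)(-0.25)] = 0.0000
  C_22 = (0.95)(0.80) − (0.00)(-0.15) = 0.7600
  C_23 = −[(0.95)(-0.25) − (0.00)(-0.15)] = 0.2375
  C_31 = (0.00)(-0.15) − (0.00)(0.65) = 0.0000
  C_32 = −[(0.95)(-0.15) − (0.00)(-0.35)] = 0.1425
  C_33 = (0.95)(0.65) − (0.00)(-0.35) = 0.6175
det(I−A) = Σ_j (I−A)_1j·C_1j = (0.95)(0.4825) + (0.00)(0.3025) + (0.00)(0.1850) = 0.458375
adj(I−A) = Cᵀ =
  [ 0.4825   0.0000   0.0000]
  [ 0.3025   0.7600   0.1425]
  [ 0.1850   0.2375   0.6175]
(I − A)⁻¹ = adj(I−A) / det(I−A) ≈
  [   1.0526     0.0000     0.0000]
  [   0.6599     1.6580     0.3109]
  [   0.4036     0.5181     1.3472]
x = (I − A)⁻¹ d = adj(I−A)·d / det(I−A), with det(I−A) = 0.458375:
  x_1 = (0.4825·140 + 0.0000·150 + 0.0000·80) / 0.458375 = 67.55 / 0.458375 ≈ 147.4
  x_2 = (0.3025·140 + 0.7600·150 + 0.1425·80) / 0.458375 = 167.75 / 0.458375 ≈ 366.0
  x_3 = (0.1850·140 + 0.2375·150 + 0.6175·80) / 0.458375 = 110.925 / 0.458375 ≈ 242.0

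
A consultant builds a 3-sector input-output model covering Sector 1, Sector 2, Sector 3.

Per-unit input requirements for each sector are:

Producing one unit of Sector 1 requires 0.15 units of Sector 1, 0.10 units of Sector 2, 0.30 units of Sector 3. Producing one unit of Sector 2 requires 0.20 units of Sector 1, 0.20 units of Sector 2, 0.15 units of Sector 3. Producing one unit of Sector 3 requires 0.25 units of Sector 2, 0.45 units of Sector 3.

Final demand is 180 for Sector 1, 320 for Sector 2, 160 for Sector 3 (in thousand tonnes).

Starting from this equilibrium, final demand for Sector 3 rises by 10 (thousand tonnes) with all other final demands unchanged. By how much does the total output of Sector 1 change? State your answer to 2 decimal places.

I − A =
  [   0.85    -0.20     0.00]
  [  -0.10     0.80    -0.25]
  [  -0.30    -0.15     0.55]
Cofactors of I−A, C_ij = (−1)^(i+j)·(minor ij) (rows/columns in the sector order above):
  C_11 = (0.80)(0.55) − (-0.25)(-0.15) = 0.4025
  C_12 = −[(-0.10)(0.55) − (-0.25)(-0.30)] = 0.1300
  C_13 = (-0.10)(-0.15) − (0.80)(-0.30) = 0.2550
  C_21 = −[(-0.20)(0.55) − (0.00)(-0.15)] = 0.1100
  C_22 = (0.85)(0.55) − (0.00)(-0.30) = 0.4675
  C_23 = −[(0.85)(-0.15) − (-0.20)(-0.30)] = 0.1875
  C_31 = (-0.20)(-0.25) − (0.00)(0.80) = 0.0500
  C_32 = −[(0.85)(-0.25) − (0.00)(-0.10)] = 0.2125
  C_33 = (0.85)(0.80) − (-0.20)(-0.10) = 0.6600
det(I−A) = Σ_j (I−A)_1j·C_1j = (0.85)(0.4025) + (-0.20)(0.1300) + (0.00)(0.2550) = 0.316125
adj(I−A) = Cᵀ =
  [ 0.4025   0.1100   0.0500]
  [ 0.1300   0.4675   0.2125]
  [ 0.2550   0.1875   0.6600]
(I − A)⁻¹ = adj(I−A) / det(I−A) ≈
  [   1.2732     0.3480     0.1582]
  [   0.4112     1.4788     0.6722]
  [   0.8066     0.5931     2.0878]
Δx = (I − A)⁻¹ Δd with Δd having +10 in the Sector 3 component and 0 elsewhere.
So Δx_1 = L_13 · (+10), where L_13 = adj(I−A)_13 / det(I−A) = 0.0500 / 0.316125.
Δx_1 = 0.0500 × (+10) / 0.316125 = 0.50 / 0.316125 ≈ 1.58.

Δx_1 = 1.58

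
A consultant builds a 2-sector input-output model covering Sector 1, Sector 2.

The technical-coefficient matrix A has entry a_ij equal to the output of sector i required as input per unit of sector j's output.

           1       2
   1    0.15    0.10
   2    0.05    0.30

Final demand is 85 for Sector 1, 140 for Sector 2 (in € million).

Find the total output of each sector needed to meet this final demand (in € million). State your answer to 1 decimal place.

x_1 = 124.6, x_2 = 208.9

I − A =
  [   0.85    -0.10]
  [  -0.05     0.70]
det(I−A) = (0.85)(0.70) − (-0.10)(-0.05) = 0.5900
adj(I−A) = [[0.70, 0.10], [0.05, 0.85]]
(I − A)⁻¹ = adj(I−A) / det(I−A) ≈
  [   1.1864     0.1695]
  [   0.0847     1.4407]
x = (I − A)⁻¹ d = adj(I−A)·d / det(I−A), with det(I−A) = 0.5900:
  x_1 = (0.70·85 + 0.10·140) / 0.5900 = 73.50 / 0.5900 ≈ 124.6
  x_2 = (0.05·85 + 0.85·140) / 0.5900 = 123.25 / 0.5900 ≈ 208.9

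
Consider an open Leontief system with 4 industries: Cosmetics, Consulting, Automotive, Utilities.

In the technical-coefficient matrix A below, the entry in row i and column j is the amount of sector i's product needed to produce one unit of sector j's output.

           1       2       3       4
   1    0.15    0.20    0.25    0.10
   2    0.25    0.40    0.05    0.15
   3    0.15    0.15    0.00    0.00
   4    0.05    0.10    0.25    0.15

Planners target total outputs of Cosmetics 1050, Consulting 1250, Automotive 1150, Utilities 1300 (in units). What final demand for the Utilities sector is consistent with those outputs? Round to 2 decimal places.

d_4 = 640.00

I − A =
  [   0.85    -0.20    -0.25    -0.10]
  [  -0.25     0.60    -0.05    -0.15]
  [  -0.15    -0.15     1.00     0.00]
  [  -0.05    -0.10    -0.25     0.85]
d = (I − A) x:
  d_1 = (+0.85)·1050 + (-0.20)·1250 + (-0.25)·1150 + (-0.10)·1300 = 225.00
  d_2 = (-0.25)·1050 + (+0.60)·1250 + (-0.05)·1150 + (-0.15)·1300 = 235.00
  d_3 = (-0.15)·1050 + (-0.15)·1250 + (+1.00)·1150 + (+0.00)·1300 = 805.00
  d_4 = (-0.05)·1050 + (-0.10)·1250 + (-0.25)·1150 + (+0.85)·1300 = 640.00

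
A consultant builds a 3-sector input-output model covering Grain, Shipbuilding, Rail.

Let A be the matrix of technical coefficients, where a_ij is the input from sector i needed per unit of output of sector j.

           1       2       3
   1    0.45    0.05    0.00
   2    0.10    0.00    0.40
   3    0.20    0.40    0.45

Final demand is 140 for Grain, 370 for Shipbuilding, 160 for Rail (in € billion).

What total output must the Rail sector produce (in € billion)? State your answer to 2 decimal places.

x_3 = 991.10

I − A =
  [   0.55    -0.05     0.00]
  [  -0.10     1.00    -0.40]
  [  -0.20    -0.40     0.55]
Cofactors of I−A, C_ij = (−1)^(i+j)·(minor ij) (rows/columns in the sector order above):
  C_11 = (1.00)(0.55) − (-0.40)(-0.40) = 0.3900
  C_12 = −[(-0.10)(0.55) − (-0.40)(-0.20)] = 0.1350
  C_13 = (-0.10)(-0.40) − (1.00)(-0.20) = 0.2400
  C_21 = −[(-0.05)(0.55) − (0.00)(-0.40)] = 0.0275
  C_22 = (0.55)(0.55) − (0.00)(-0.20) = 0.3025
  C_23 = −[(0.55)(-0.40) − (-0.05)(-0.20)] = 0.2300
  C_31 = (-0.05)(-0.40) − (0.00)(1.00) = 0.0200
  C_32 = −[(0.55)(-0.40) − (0.00)(-0.10)] = 0.2200
  C_33 = (0.55)(1.00) − (-0.05)(-0.10) = 0.5450
det(I−A) = Σ_j (I−A)_1j·C_1j = (0.55)(0.3900) + (-0.05)(0.1350) + (0.00)(0.2400) = 0.20775
adj(I−A) = Cᵀ =
  [ 0.3900   0.0275   0.0200]
  [ 0.1350   0.3025   0.2200]
  [ 0.2400   0.2300   0.5450]
(I − A)⁻¹ = adj(I−A) / det(I−A) ≈
  [   1.8773     0.1324     0.0963]
  [   0.6498     1.4561     1.0590]
  [   1.1552     1.1071     2.6233]
x = (I − A)⁻¹ d = adj(I−A)·d / det(I−A), with det(I−A) = 0.20775:
  x_1 = (0.3900·140 + 0.0275·370 + 0.0200·160) / 0.20775 = 67.975 / 0.20775 ≈ 327.20
  x_2 = (0.1350·140 + 0.3025·370 + 0.2200·160) / 0.20775 = 166.025 / 0.20775 ≈ 799.16
  x_3 = (0.2400·140 + 0.2300·370 + 0.5450·160) / 0.20775 = 205.90 / 0.20775 ≈ 991.10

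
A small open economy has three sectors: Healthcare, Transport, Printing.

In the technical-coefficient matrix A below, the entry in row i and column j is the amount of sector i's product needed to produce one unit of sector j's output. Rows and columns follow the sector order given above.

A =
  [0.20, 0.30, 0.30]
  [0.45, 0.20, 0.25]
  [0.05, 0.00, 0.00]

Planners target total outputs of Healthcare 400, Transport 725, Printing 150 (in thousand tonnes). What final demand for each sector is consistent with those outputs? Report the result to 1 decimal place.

d_1 = 57.5, d_2 = 362.5, d_3 = 130.0

I − A =
  [   0.80    -0.30    -0.30]
  [  -0.45     0.80    -0.25]
  [  -0.05     0.00     1.00]
d = (I − A) x:
  d_1 = (+0.80)·400 + (-0.30)·725 + (-0.30)·150 = 57.5
  d_2 = (-0.45)·400 + (+0.80)·725 + (-0.25)·150 = 362.5
  d_3 = (-0.05)·400 + (+0.00)·725 + (+1.00)·150 = 130.0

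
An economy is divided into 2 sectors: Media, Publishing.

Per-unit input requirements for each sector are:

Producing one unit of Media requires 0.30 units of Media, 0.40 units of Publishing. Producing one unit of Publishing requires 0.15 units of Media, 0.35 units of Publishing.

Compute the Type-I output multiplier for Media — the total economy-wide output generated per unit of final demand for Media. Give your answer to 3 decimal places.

m_1 = 2.658

I − A =
  [   0.70    -0.15]
  [  -0.40     0.65]
det(I−A) = (0.70)(0.65) − (-0.15)(-0.40) = 0.3950
adj(I−A) = [[0.65, 0.15], [0.40, 0.70]]
(I − A)⁻¹ = adj(I−A) / det(I−A) ≈
  [   1.6456     0.3797]
  [   1.0127     1.7722]
The output multiplier for sector j is the column-j sum of the Leontief inverse (I − A)⁻¹ = adj(I−A) / det(I−A).
Column 1 of adj(I−A): (0.65, 0.40); det(I−A) = 0.3950.
m_1 = (0.65 + 0.40) / 0.3950 = 1.05 / 0.3950 ≈ 2.658.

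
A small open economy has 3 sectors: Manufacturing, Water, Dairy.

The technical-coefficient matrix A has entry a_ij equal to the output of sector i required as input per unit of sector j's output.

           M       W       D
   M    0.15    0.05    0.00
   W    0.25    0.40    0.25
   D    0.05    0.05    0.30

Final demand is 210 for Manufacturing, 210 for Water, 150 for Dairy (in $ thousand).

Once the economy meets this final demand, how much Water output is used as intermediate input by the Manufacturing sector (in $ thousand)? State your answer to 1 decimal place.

z_WM = 70.3

I − A =
  [   0.85    -0.05     0.00]
  [  -0.25     0.60    -0.25]
  [  -0.05    -0.05     0.70]
Cofactors of I−A, C_ij = (−1)^(i+j)·(minor ij) (rows/columns in the sector order above):
  C_11 = (0.60)(0.70) − (-0.25)(-0.05) = 0.4075
  C_12 = −[(-0.25)(0.70) − (-0.25)(-0.05)] = 0.1875
  C_13 = (-0.25)(-0.05) − (0.60)(-0.05) = 0.0425
  C_21 = −[(-0.05)(0.70) − (0.00)(-0.05)] = 0.0350
  C_22 = (0.85)(0.70) − (0.00)(-0.05) = 0.5950
  C_23 = −[(0.85)(-0.05) − (-0.05)(-0.05)] = 0.0450
  C_31 = (-0.05)(-0.25) − (0.00)(0.60) = 0.0125
  C_32 = −[(0.85)(-0.25) − (0.00)(-0.25)] = 0.2125
  C_33 = (0.85)(0.60) − (-0.05)(-0.25) = 0.4975
det(I−A) = Σ_j (I−A)_1j·C_1j = (0.85)(0.4075) + (-0.05)(0.1875) + (0.00)(0.0425) = 0.3370
adj(I−A) = Cᵀ =
  [ 0.4075   0.0350   0.0125]
  [ 0.1875   0.5950   0.2125]
  [ 0.0425   0.0450   0.4975]
(I − A)⁻¹ = adj(I−A) / det(I−A) ≈
  [   1.2092     0.1039     0.0371]
  [   0.5564     1.7656     0.6306]
  [   0.1261     0.1335     1.4763]
First solve x = (I − A)⁻¹ d = adj(I−A)·d / det(I−A); in particular x_M = (0.4075·210 + 0.0350·210 + 0.0125·150) / 0.3370 = 94.80 / 0.3370 ≈ 281.306.
Intermediate flow from W to M: z_WM = a_WM · x_M = 0.25 × 94.80 / 0.3370 = 23.70 / 0.3370 ≈ 70.3.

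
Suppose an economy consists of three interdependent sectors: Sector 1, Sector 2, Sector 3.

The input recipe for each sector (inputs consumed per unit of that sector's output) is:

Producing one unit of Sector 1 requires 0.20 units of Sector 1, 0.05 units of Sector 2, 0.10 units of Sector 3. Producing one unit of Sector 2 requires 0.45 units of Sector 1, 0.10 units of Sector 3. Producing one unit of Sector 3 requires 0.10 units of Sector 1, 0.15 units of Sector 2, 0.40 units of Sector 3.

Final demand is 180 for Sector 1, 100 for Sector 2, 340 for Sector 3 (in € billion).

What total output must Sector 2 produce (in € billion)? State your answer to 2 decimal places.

x_2 = 223.21

I − A =
  [   0.80    -0.45    -0.10]
  [  -0.05     1.00    -0.15]
  [  -0.10    -0.10     0.60]
Cofactors of I−A, C_ij = (−1)^(i+j)·(minor ij) (rows/columns in the sector order above):
  C_11 = (1.00)(0.60) − (-0.15)(-0.10) = 0.5850
  C_12 = −[(-0.05)(0.60) − (-0.15)(-0.10)] = 0.0450
  C_13 = (-0.05)(-0.10) − (1.00)(-0.10) = 0.1050
  C_21 = −[(-0.45)(0.60) − (-0.10)(-0.10)] = 0.2800
  C_22 = (0.80)(0.60) − (-0.10)(-0.10) = 0.4700
  C_23 = −[(0.80)(-0.10) − (-0.45)(-0.10)] = 0.1250
  C_31 = (-0.45)(-0.15) − (-0.10)(1.00) = 0.1675
  C_32 = −[(0.80)(-0.15) − (-0.10)(-0.05)] = 0.1250
  C_33 = (0.80)(1.00) − (-0.45)(-0.05) = 0.7775
det(I−A) = Σ_j (I−A)_1j·C_1j = (0.80)(0.5850) + (-0.45)(0.0450) + (-0.10)(0.1050) = 0.43725
adj(I−A) = Cᵀ =
  [ 0.5850   0.2800   0.1675]
  [ 0.0450   0.4700   0.1250]
  [ 0.1050   0.1250   0.7775]
(I − A)⁻¹ = adj(I−A) / det(I−A) ≈
  [   1.3379     0.6404     0.3831]
  [   0.1029     1.0749     0.2859]
  [   0.2401     0.2859     1.7782]
x = (I − A)⁻¹ d = adj(I−A)·d / det(I−A), with det(I−A) = 0.43725:
  x_1 = (0.5850·180 + 0.2800·100 + 0.1675·340) / 0.43725 = 190.25 / 0.43725 ≈ 435.11
  x_2 = (0.0450·180 + 0.4700·100 + 0.1250·340) / 0.43725 = 97.60 / 0.43725 ≈ 223.21
  x_3 = (0.1050·180 + 0.1250·100 + 0.7775·340) / 0.43725 = 295.75 / 0.43725 ≈ 676.39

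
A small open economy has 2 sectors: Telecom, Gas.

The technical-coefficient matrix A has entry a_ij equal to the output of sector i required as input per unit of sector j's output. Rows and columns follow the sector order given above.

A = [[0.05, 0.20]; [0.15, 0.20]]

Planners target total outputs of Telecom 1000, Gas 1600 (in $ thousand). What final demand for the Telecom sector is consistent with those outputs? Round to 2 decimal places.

I − A =
  [   0.95    -0.20]
  [  -0.15     0.80]
d = (I − A) x:
  d_T = (+0.95)·1000 + (-0.20)·1600 = 630.00
  d_G = (-0.15)·1000 + (+0.80)·1600 = 1130.00

d_T = 630.00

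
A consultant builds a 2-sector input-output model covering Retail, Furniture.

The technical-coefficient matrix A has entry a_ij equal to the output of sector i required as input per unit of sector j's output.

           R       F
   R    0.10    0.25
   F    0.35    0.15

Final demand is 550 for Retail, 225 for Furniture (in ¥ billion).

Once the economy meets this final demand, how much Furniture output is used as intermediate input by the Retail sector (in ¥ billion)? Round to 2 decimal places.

z_FR = 270.57

I − A =
  [   0.90    -0.25]
  [  -0.35     0.85]
det(I−A) = (0.90)(0.85) − (-0.25)(-0.35) = 0.6775
adj(I−A) = [[0.85, 0.25], [0.35, 0.90]]
(I − A)⁻¹ = adj(I−A) / det(I−A) ≈
  [   1.2546     0.3690]
  [   0.5166     1.3284]
First solve x = (I − A)⁻¹ d = adj(I−A)·d / det(I−A); in particular x_R = (0.85·550 + 0.25·225) / 0.6775 = 523.75 / 0.6775 ≈ 773.0627.
Intermediate flow from F to R: z_FR = a_FR · x_R = 0.35 × 523.75 / 0.6775 = 183.3125 / 0.6775 ≈ 270.57.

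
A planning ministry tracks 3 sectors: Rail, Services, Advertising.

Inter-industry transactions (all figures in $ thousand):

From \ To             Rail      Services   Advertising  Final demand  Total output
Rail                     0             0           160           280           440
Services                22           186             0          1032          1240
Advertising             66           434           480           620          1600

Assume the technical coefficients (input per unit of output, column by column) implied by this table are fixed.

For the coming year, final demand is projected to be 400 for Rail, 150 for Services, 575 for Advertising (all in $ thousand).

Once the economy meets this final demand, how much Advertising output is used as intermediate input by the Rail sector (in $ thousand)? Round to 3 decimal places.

Technical coefficients a_ij = z_ij / X_j:
  a_RR = 0/440 = 0.00, a_SR = 22/440 = 0.05, a_AR = 66/440 = 0.15
  a_RS = 0/1240 = 0.00, a_SS = 186/1240 = 0.15, a_AS = 434/1240 = 0.35
  a_RA = 160/1600 = 0.10, a_SA = 0/1600 = 0.00, a_AA = 480/1600 = 0.30
I − A =
  [   1.00     0.00    -0.10]
  [  -0.05     0.85     0.00]
  [  -0.15    -0.35     0.70]
Cofactors of I−A, C_ij = (−1)^(i+j)·(minor ij) (rows/columns in the sector order above):
  C_11 = (0.85)(0.70) − (0.00)(-0.35) = 0.5950
  C_12 = −[(-0.05)(0.70) − (0.00)(-0.15)] = 0.0350
  C_13 = (-0.05)(-0.35) − (0.85)(-0.15) = 0.1450
  C_21 = −[(0.00)(0.70) − (-0.10)(-0.35)] = 0.0350
  C_22 = (1.00)(0.70) − (-0.10)(-0.15) = 0.6850
  C_23 = −[(1.00)(-0.35) − (0.00)(-0.15)] = 0.3500
  C_31 = (0.00)(0.00) − (-0.10)(0.85) = 0.0850
  C_32 = −[(1.00)(0.00) − (-0.10)(-0.05)] = 0.0050
  C_33 = (1.00)(0.85) − (0.00)(-0.05) = 0.8500
det(I−A) = Σ_j (I−A)_1j·C_1j = (1.00)(0.5950) + (0.00)(0.0350) + (-0.10)(0.1450) = 0.5805
adj(I−A) = Cᵀ =
  [ 0.5950   0.0350   0.0850]
  [ 0.0350   0.6850   0.0050]
  [ 0.1450   0.3500   0.8500]
(I − A)⁻¹ = adj(I−A) / det(I−A) ≈
  [   1.0250     0.0603     0.1464]
  [   0.0603     1.1800     0.0086]
  [   0.2498     0.6029     1.4643]
First solve x = (I − A)⁻¹ d = adj(I−A)·d / det(I−A); in particular x_R = (0.5950·400 + 0.0350·150 + 0.0850·575) / 0.5805 = 292.125 / 0.5805 ≈ 503.22997.
Intermediate flow from A to R: z_AR = a_AR · x_R = 0.15 × 292.125 / 0.5805 = 43.81875 / 0.5805 ≈ 75.484.

z_AR = 75.484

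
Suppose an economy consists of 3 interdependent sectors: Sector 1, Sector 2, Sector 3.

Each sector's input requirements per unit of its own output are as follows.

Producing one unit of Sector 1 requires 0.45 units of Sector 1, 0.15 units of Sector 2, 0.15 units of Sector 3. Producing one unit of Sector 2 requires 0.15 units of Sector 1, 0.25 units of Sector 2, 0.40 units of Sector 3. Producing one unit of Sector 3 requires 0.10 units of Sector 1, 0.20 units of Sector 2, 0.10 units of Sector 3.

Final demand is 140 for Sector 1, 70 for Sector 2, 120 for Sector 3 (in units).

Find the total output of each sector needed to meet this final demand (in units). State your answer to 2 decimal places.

x_1 = 379.14, x_2 = 251.36, x_3 = 308.24

I − A =
  [   0.55    -0.15    -0.10]
  [  -0.15     0.75    -0.20]
  [  -0.15    -0.40     0.90]
Cofactors of I−A, C_ij = (−1)^(i+j)·(minor ij) (rows/columns in the sector order above):
  C_11 = (0.75)(0.90) − (-0.20)(-0.40) = 0.5950
  C_12 = −[(-0.15)(0.90) − (-0.20)(-0.15)] = 0.1650
  C_13 = (-0.15)(-0.40) − (0.75)(-0.15) = 0.1725
  C_21 = −[(-0.15)(0.90) − (-0.10)(-0.40)] = 0.1750
  C_22 = (0.55)(0.90) − (-0.10)(-0.15) = 0.4800
  C_23 = −[(0.55)(-0.40) − (-0.15)(-0.15)] = 0.2425
  C_31 = (-0.15)(-0.20) − (-0.10)(0.75) = 0.1050
  C_32 = −[(0.55)(-0.20) − (-0.10)(-0.15)] = 0.1250
  C_33 = (0.55)(0.75) − (-0.15)(-0.15) = 0.3900
det(I−A) = Σ_j (I−A)_1j·C_1j = (0.55)(0.5950) + (-0.15)(0.1650) + (-0.10)(0.1725) = 0.28525
adj(I−A) = Cᵀ =
  [ 0.5950   0.1750   0.1050]
  [ 0.1650   0.4800   0.1250]
  [ 0.1725   0.2425   0.3900]
(I − A)⁻¹ = adj(I−A) / det(I−A) ≈
  [   2.0859     0.6135     0.3681]
  [   0.5784     1.6827     0.4382]
  [   0.6047     0.8501     1.3672]
x = (I − A)⁻¹ d = adj(I−A)·d / det(I−A), with det(I−A) = 0.28525:
  x_1 = (0.5950·140 + 0.1750·70 + 0.1050·120) / 0.28525 = 108.15 / 0.28525 ≈ 379.14
  x_2 = (0.1650·140 + 0.4800·70 + 0.1250·120) / 0.28525 = 71.70 / 0.28525 ≈ 251.36
  x_3 = (0.1725·140 + 0.2425·70 + 0.3900·120) / 0.28525 = 87.925 / 0.28525 ≈ 308.24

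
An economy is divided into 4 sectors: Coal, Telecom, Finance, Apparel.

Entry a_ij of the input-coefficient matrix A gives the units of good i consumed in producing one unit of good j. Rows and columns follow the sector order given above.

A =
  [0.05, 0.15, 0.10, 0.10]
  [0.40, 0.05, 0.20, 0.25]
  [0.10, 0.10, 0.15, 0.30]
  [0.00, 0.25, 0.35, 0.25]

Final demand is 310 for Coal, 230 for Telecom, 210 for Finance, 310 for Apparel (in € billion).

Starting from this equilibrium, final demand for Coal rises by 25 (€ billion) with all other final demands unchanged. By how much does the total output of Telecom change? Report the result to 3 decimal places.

Δx_T = 17.851

I − A =
  [   0.95    -0.15    -0.10    -0.10]
  [  -0.40     0.95    -0.20    -0.25]
  [  -0.10    -0.10     0.85    -0.30]
  [   0.00    -0.25    -0.35     0.75]
Compute the cofactors C_ij = (−1)^(i+j)·(3×3 minor ij) of I−A; the adjugate is their transpose:
adj(I−A) = Cᵀ =
  [ 0.414000   0.119625   0.138875   0.150625]
  [ 0.236750   0.494875   0.269625   0.304375]
  [ 0.125000   0.156250   0.562500   0.293750]
  [ 0.137250   0.237875   0.352375   0.680625]
det(I−A) = Σ_j (I−A)_1j·C_1j = (0.95)(0.414000) + (-0.15)(0.236750) + (-0.10)(0.125000) + (-0.10)(0.137250) = 0.3315625
(I − A)⁻¹ = adj(I−A) / det(I−A) ≈
  [   1.2486     0.3608     0.4189     0.4543]
  [   0.7140     1.4926     0.8132     0.9180]
  [   0.3770     0.4713     1.6965     0.8860]
  [   0.4139     0.7174     1.0628     2.0528]
Δx = (I − A)⁻¹ Δd with Δd having +25 in the Coal component and 0 elsewhere.
So Δx_T = L_TC · (+25), where L_TC = adj(I−A)_TC / det(I−A) = 0.236750 / 0.3315625.
Δx_T = 0.236750 × (+25) / 0.3315625 = 5.91875 / 0.3315625 ≈ 17.851.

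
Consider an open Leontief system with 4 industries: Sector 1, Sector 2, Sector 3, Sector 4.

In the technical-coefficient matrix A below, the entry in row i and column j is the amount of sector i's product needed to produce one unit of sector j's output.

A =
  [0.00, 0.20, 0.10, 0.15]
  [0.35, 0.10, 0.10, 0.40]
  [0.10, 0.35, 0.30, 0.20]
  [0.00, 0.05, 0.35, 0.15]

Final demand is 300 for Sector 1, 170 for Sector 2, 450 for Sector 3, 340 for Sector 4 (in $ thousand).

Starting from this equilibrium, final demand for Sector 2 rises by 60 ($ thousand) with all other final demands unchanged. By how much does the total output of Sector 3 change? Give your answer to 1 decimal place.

Δx_3 = 63.7

I − A =
  [   1.00    -0.20    -0.10    -0.15]
  [  -0.35     0.90    -0.10    -0.40]
  [  -0.10    -0.35     0.70    -0.20]
  [   0.00    -0.05    -0.35     0.85]
Compute the cofactors C_ij = (−1)^(i+j)·(3×3 minor ij) of I−A; the adjugate is their transpose:
adj(I−A) = Cᵀ =
  [ 0.378750   0.159375   0.167500   0.181250]
  [ 0.206250   0.511250   0.273125   0.341250]
  [ 0.182125   0.325250   0.682875   0.345875]
  [ 0.087125   0.164000   0.297250   0.522750]
det(I−A) = Σ_j (I−A)_1j·C_1j = (1.00)(0.378750) + (-0.20)(0.206250) + (-0.10)(0.182125) + (-0.15)(0.087125) = 0.30621875
(I − A)⁻¹ = adj(I−A) / det(I−A) ≈
  [   1.2369     0.5205     0.5470     0.5919]
  [   0.6735     1.6696     0.8919     1.1144]
  [   0.5948     1.0621     2.2300     1.1295]
  [   0.2845     0.5356     0.9707     1.7071]
Δx = (I − A)⁻¹ Δd with Δd having +60 in the Sector 2 component and 0 elsewhere.
So Δx_3 = L_32 · (+60), where L_32 = adj(I−A)_32 / det(I−A) = 0.325250 / 0.30621875.
Δx_3 = 0.325250 × (+60) / 0.30621875 = 19.515 / 0.30621875 ≈ 63.7.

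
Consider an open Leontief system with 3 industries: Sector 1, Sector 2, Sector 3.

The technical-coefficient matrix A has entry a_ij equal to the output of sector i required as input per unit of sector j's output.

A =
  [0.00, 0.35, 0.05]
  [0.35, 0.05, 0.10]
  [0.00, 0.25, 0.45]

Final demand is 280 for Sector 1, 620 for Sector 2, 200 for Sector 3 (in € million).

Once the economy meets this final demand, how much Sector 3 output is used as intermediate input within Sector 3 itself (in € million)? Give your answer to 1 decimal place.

z_33 = 364.7

I − A =
  [   1.00    -0.35    -0.05]
  [  -0.35     0.95    -0.10]
  [   0.00    -0.25     0.55]
Cofactors of I−A, C_ij = (−1)^(i+j)·(minor ij) (rows/columns in the sector order above):
  C_11 = (0.95)(0.55) − (-0.10)(-0.25) = 0.4975
  C_12 = −[(-0.35)(0.55) − (-0.10)(0.00)] = 0.1925
  C_13 = (-0.35)(-0.25) − (0.95)(0.00) = 0.0875
  C_21 = −[(-0.35)(0.55) − (-0.05)(-0.25)] = 0.2050
  C_22 = (1.00)(0.55) − (-0.05)(0.00) = 0.5500
  C_23 = −[(1.00)(-0.25) − (-0.35)(0.00)] = 0.2500
  C_31 = (-0.35)(-0.10) − (-0.05)(0.95) = 0.0825
  C_32 = −[(1.00)(-0.10) − (-0.05)(-0.35)] = 0.1175
  C_33 = (1.00)(0.95) − (-0.35)(-0.35) = 0.8275
det(I−A) = Σ_j (I−A)_1j·C_1j = (1.00)(0.4975) + (-0.35)(0.1925) + (-0.05)(0.0875) = 0.42575
adj(I−A) = Cᵀ =
  [ 0.4975   0.2050   0.0825]
  [ 0.1925   0.5500   0.1175]
  [ 0.0875   0.2500   0.8275]
(I − A)⁻¹ = adj(I−A) / det(I−A) ≈
  [   1.1685     0.4815     0.1938]
  [   0.4521     1.2918     0.2760]
  [   0.2055     0.5872     1.9436]
First solve x = (I − A)⁻¹ d = adj(I−A)·d / det(I−A); in particular x_3 = (0.0875·280 + 0.2500·620 + 0.8275·200) / 0.42575 = 345.00 / 0.42575 ≈ 810.335.
Intermediate flow from 3 to 3: z_33 = a_33 · x_3 = 0.45 × 345.00 / 0.42575 = 155.25 / 0.42575 ≈ 364.7.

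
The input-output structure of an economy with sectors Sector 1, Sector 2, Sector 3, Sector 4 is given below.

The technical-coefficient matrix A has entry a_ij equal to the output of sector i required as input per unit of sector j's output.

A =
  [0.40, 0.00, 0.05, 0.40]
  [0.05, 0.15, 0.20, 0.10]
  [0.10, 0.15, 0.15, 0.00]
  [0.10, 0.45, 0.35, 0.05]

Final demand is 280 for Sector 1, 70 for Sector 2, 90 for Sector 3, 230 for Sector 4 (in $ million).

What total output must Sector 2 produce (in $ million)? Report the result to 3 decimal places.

x_2 = 255.667

I − A =
  [   0.60     0.00    -0.05    -0.40]
  [  -0.05     0.85    -0.20    -0.10]
  [  -0.10    -0.15     0.85     0.00]
  [  -0.10    -0.45    -0.35     0.95]
Compute the cofactors C_ij = (−1)^(i+j)·(3×3 minor ij) of I−A; the adjugate is their transpose:
adj(I−A) = Cᵀ =
  [ 0.614375   0.181125   0.193125   0.277750]
  [ 0.071375   0.431750   0.136875   0.075500]
  [ 0.084875   0.097500   0.414500   0.046000]
  [ 0.129750   0.259500   0.237875   0.410875]
det(I−A) = Σ_j (I−A)_1j·C_1j = (0.60)(0.614375) + (0.00)(0.071375) + (-0.05)(0.084875) + (-0.40)(0.129750) = 0.31248125
(I − A)⁻¹ = adj(I−A) / det(I−A) ≈
  [   1.9661     0.5796     0.6180     0.8889]
  [   0.2284     1.3817     0.4380     0.2416]
  [   0.2716     0.3120     1.3265     0.1472]
  [   0.4152     0.8304     0.7612     1.3149]
x = (I − A)⁻¹ d = adj(I−A)·d / det(I−A), with det(I−A) = 0.31248125:
  x_1 = (0.614375·280 + 0.181125·70 + 0.193125·90 + 0.277750·230) / 0.31248125 = 265.9675 / 0.31248125 ≈ 851.147
  x_2 = (0.071375·280 + 0.431750·70 + 0.136875·90 + 0.075500·230) / 0.31248125 = 79.89125 / 0.31248125 ≈ 255.667
  x_3 = (0.084875·280 + 0.097500·70 + 0.414500·90 + 0.046000·230) / 0.31248125 = 78.475 / 0.31248125 ≈ 251.135
  x_4 = (0.129750·280 + 0.259500·70 + 0.237875·90 + 0.410875·230) / 0.31248125 = 170.405 / 0.31248125 ≈ 545.329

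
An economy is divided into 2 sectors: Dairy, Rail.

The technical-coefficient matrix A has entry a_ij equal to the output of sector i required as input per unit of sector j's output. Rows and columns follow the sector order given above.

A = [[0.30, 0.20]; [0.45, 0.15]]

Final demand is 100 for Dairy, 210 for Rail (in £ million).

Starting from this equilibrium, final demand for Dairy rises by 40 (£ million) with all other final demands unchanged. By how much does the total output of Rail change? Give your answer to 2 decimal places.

I − A =
  [   0.70    -0.20]
  [  -0.45     0.85]
det(I−A) = (0.70)(0.85) − (-0.20)(-0.45) = 0.5050
adj(I−A) = [[0.85, 0.20], [0.45, 0.70]]
(I − A)⁻¹ = adj(I−A) / det(I−A) ≈
  [   1.6832     0.3960]
  [   0.8911     1.3861]
Δx = (I − A)⁻¹ Δd with Δd having +40 in the Dairy component and 0 elsewhere.
So Δx_R = L_RD · (+40), where L_RD = adj(I−A)_RD / det(I−A) = 0.45 / 0.5050.
Δx_R = 0.45 × (+40) / 0.5050 = 18.00 / 0.5050 ≈ 35.64.

Δx_R = 35.64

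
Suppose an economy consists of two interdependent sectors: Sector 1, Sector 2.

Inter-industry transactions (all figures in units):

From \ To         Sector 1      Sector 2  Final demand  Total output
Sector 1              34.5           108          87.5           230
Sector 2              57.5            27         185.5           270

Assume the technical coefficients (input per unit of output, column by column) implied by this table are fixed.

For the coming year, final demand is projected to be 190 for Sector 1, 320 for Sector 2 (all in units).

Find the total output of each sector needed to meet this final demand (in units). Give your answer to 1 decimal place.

Technical coefficients a_ij = z_ij / X_j:
  a_11 = 34.5/230 = 0.15, a_21 = 57.5/230 = 0.25
  a_12 = 108/270 = 0.40, a_22 = 27/270 = 0.10
I − A =
  [   0.85    -0.40]
  [  -0.25     0.90]
det(I−A) = (0.85)(0.90) − (-0.40)(-0.25) = 0.6650
adj(I−A) = [[0.90, 0.40], [0.25, 0.85]]
(I − A)⁻¹ = adj(I−A) / det(I−A) ≈
  [   1.3534     0.6015]
  [   0.3759     1.2782]
x = (I − A)⁻¹ d = adj(I−A)·d / det(I−A), with det(I−A) = 0.6650:
  x_1 = (0.90·190 + 0.40·320) / 0.6650 = 299.00 / 0.6650 ≈ 449.6
  x_2 = (0.25·190 + 0.85·320) / 0.6650 = 319.50 / 0.6650 ≈ 480.5

x_1 = 449.6, x_2 = 480.5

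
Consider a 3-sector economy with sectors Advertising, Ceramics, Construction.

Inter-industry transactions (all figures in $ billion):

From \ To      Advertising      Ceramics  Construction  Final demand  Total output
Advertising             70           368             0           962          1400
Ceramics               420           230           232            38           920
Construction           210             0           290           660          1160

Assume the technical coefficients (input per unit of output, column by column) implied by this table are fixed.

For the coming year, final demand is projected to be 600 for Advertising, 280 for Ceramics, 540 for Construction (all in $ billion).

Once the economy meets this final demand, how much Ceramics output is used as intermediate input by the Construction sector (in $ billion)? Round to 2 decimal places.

Technical coefficients a_ij = z_ij / X_j:
  a_11 = 70/1400 = 0.05, a_21 = 420/1400 = 0.30, a_31 = 210/1400 = 0.15
  a_12 = 368/920 = 0.40, a_22 = 230/920 = 0.25, a_32 = 0/920 = 0.00
  a_13 = 0/1160 = 0.00, a_23 = 232/1160 = 0.20, a_33 = 290/1160 = 0.25
I − A =
  [   0.95    -0.40     0.00]
  [  -0.30     0.75    -0.20]
  [  -0.15     0.00     0.75]
Cofactors of I−A, C_ij = (−1)^(i+j)·(minor ij) (rows/columns in the sector order above):
  C_11 = (0.75)(0.75) − (-0.20)(0.00) = 0.5625
  C_12 = −[(-0.30)(0.75) − (-0.20)(-0.15)] = 0.2550
  C_13 = (-0.30)(0.00) − (0.75)(-0.15) = 0.1125
  C_21 = −[(-0.40)(0.75) − (0.00)(0.00)] = 0.3000
  C_22 = (0.95)(0.75) − (0.00)(-0.15) = 0.7125
  C_23 = −[(0.95)(0.00) − (-0.40)(-0.15)] = 0.0600
  C_31 = (-0.40)(-0.20) − (0.00)(0.75) = 0.0800
  C_32 = −[(0.95)(-0.20) − (0.00)(-0.30)] = 0.1900
  C_33 = (0.95)(0.75) − (-0.40)(-0.30) = 0.5925
det(I−A) = Σ_j (I−A)_1j·C_1j = (0.95)(0.5625) + (-0.40)(0.2550) + (0.00)(0.1125) = 0.432375
adj(I−A) = Cᵀ =
  [ 0.5625   0.3000   0.0800]
  [ 0.2550   0.7125   0.1900]
  [ 0.1125   0.0600   0.5925]
(I − A)⁻¹ = adj(I−A) / det(I−A) ≈
  [   1.3010     0.6938     0.1850]
  [   0.5898     1.6479     0.4394]
  [   0.2602     0.1388     1.3703]
First solve x = (I − A)⁻¹ d = adj(I−A)·d / det(I−A); in particular x_3 = (0.1125·600 + 0.0600·280 + 0.5925·540) / 0.432375 = 404.25 / 0.432375 ≈ 934.9523.
Intermediate flow from 2 to 3: z_23 = a_23 · x_3 = 0.20 × 404.25 / 0.432375 = 80.85 / 0.432375 ≈ 186.99.

z_23 = 186.99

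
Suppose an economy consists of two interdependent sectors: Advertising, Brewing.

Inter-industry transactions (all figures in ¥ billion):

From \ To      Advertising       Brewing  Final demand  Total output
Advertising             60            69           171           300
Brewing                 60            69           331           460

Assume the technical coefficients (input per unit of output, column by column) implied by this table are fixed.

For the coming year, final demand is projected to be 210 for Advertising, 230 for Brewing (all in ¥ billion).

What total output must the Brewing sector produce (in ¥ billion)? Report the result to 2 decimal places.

Technical coefficients a_ij = z_ij / X_j:
  a_AA = 60/300 = 0.20, a_BA = 60/300 = 0.20
  a_AB = 69/460 = 0.15, a_BB = 69/460 = 0.15
I − A =
  [   0.80    -0.15]
  [  -0.20     0.85]
det(I−A) = (0.80)(0.85) − (-0.15)(-0.20) = 0.6500
adj(I−A) = [[0.85, 0.15], [0.20, 0.80]]
(I − A)⁻¹ = adj(I−A) / det(I−A) ≈
  [   1.3077     0.2308]
  [   0.3077     1.2308]
x = (I − A)⁻¹ d = adj(I−A)·d / det(I−A), with det(I−A) = 0.6500:
  x_A = (0.85·210 + 0.15·230) / 0.6500 = 213.00 / 0.6500 ≈ 327.69
  x_B = (0.20·210 + 0.80·230) / 0.6500 = 226.00 / 0.6500 ≈ 347.69

x_B = 347.69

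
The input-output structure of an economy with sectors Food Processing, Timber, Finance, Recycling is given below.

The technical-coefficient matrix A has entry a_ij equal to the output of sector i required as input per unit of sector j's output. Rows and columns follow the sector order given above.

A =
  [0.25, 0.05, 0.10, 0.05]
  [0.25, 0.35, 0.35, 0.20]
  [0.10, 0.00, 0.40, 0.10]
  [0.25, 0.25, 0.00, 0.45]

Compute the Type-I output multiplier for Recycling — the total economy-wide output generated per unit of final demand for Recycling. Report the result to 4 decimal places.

I − A =
  [   0.75    -0.05    -0.10    -0.05]
  [  -0.25     0.65    -0.35    -0.20]
  [  -0.10     0.00     0.60    -0.10]
  [  -0.25    -0.25     0.00     0.55]
Compute the cofactors C_ij = (−1)^(i+j)·(3×3 minor ij) of I−A; the adjugate is their transpose:
adj(I−A) = Cᵀ =
  [ 0.17575   0.02650   0.04475   0.03375]
  [ 0.14050   0.23200   0.15875   0.12600]
  [ 0.05325   0.02400   0.21000   0.05175]
  [ 0.14375   0.11750   0.09250   0.27675]
det(I−A) = Σ_j (I−A)_1j·C_1j = (0.75)(0.17575) + (-0.05)(0.14050) + (-0.10)(0.05325) + (-0.05)(0.14375) = 0.112275
(I − A)⁻¹ = adj(I−A) / det(I−A) ≈
  [   1.56535     0.23603     0.39857     0.30060]
  [   1.25139     2.06635     1.41394     1.12224]
  [   0.47428     0.21376     1.87041     0.46092]
  [   1.28034     1.04654     0.82387     2.46493]
The output multiplier for sector j is the column-j sum of the Leontief inverse (I − A)⁻¹ = adj(I−A) / det(I−A).
Column 4 of adj(I−A): (0.03375, 0.12600, 0.05175, 0.27675); det(I−A) = 0.112275.
m_4 = (0.03375 + 0.12600 + 0.05175 + 0.27675) / 0.112275 = 0.48825 / 0.112275 ≈ 4.3487.

m_4 = 4.3487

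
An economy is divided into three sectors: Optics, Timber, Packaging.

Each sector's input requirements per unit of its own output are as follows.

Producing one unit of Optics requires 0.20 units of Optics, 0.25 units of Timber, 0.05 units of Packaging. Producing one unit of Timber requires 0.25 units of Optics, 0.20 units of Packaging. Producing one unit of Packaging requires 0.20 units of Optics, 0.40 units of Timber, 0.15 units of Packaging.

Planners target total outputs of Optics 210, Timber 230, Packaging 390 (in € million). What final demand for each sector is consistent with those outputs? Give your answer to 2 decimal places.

I − A =
  [   0.80    -0.25    -0.20]
  [  -0.25     1.00    -0.40]
  [  -0.05    -0.20     0.85]
d = (I − A) x:
  d_1 = (+0.80)·210 + (-0.25)·230 + (-0.20)·390 = 32.50
  d_2 = (-0.25)·210 + (+1.00)·230 + (-0.40)·390 = 21.50
  d_3 = (-0.05)·210 + (-0.20)·230 + (+0.85)·390 = 275.00

d_1 = 32.50, d_2 = 21.50, d_3 = 275.00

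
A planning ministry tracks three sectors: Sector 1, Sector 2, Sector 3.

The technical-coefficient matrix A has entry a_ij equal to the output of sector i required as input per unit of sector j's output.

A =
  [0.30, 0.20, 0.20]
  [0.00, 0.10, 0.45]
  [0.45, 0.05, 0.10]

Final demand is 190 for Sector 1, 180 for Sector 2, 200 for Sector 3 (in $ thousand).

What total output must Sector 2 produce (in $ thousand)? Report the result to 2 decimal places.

I − A =
  [   0.70    -0.20    -0.20]
  [   0.00     0.90    -0.45]
  [  -0.45    -0.05     0.90]
Cofactors of I−A, C_ij = (−1)^(i+j)·(minor ij) (rows/columns in the sector order above):
  C_11 = (0.90)(0.90) − (-0.45)(-0.05) = 0.7875
  C_12 = −[(0.00)(0.90) − (-0.45)(-0.45)] = 0.2025
  C_13 = (0.00)(-0.05) − (0.90)(-0.45) = 0.4050
  C_21 = −[(-0.20)(0.90) − (-0.20)(-0.05)] = 0.1900
  C_22 = (0.70)(0.90) − (-0.20)(-0.45) = 0.5400
  C_23 = −[(0.70)(-0.05) − (-0.20)(-0.45)] = 0.1250
  C_31 = (-0.20)(-0.45) − (-0.20)(0.90) = 0.2700
  C_32 = −[(0.70)(-0.45) − (-0.20)(0.00)] = 0.3150
  C_33 = (0.70)(0.90) − (-0.20)(0.00) = 0.6300
det(I−A) = Σ_j (I−A)_1j·C_1j = (0.70)(0.7875) + (-0.20)(0.2025) + (-0.20)(0.4050) = 0.42975
adj(I−A) = Cᵀ =
  [ 0.7875   0.1900   0.2700]
  [ 0.2025   0.5400   0.3150]
  [ 0.4050   0.1250   0.6300]
(I − A)⁻¹ = adj(I−A) / det(I−A) ≈
  [   1.8325     0.4421     0.6283]
  [   0.4712     1.2565     0.7330]
  [   0.9424     0.2909     1.4660]
x = (I − A)⁻¹ d = adj(I−A)·d / det(I−A), with det(I−A) = 0.42975:
  x_1 = (0.7875·190 + 0.1900·180 + 0.2700·200) / 0.42975 = 237.825 / 0.42975 ≈ 553.40
  x_2 = (0.2025·190 + 0.5400·180 + 0.3150·200) / 0.42975 = 198.675 / 0.42975 ≈ 462.30
  x_3 = (0.4050·190 + 0.1250·180 + 0.6300·200) / 0.42975 = 225.45 / 0.42975 ≈ 524.61

x_2 = 462.30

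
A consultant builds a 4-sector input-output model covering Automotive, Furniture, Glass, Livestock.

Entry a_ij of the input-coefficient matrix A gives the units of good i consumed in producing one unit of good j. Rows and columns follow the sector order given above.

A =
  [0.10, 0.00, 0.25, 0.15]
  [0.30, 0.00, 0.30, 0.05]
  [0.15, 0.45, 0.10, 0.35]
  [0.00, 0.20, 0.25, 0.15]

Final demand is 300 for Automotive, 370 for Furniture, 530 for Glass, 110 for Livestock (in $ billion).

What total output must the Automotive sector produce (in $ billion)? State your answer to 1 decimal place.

x_1 = 964.5

I − A =
  [   0.90     0.00    -0.25    -0.15]
  [  -0.30     1.00    -0.30    -0.05]
  [  -0.15    -0.45     0.90    -0.35]
  [   0.00    -0.20    -0.25     0.85]
Compute the cofactors C_ij = (−1)^(i+j)·(3×3 minor ij) of I−A; the adjugate is their transpose:
adj(I−A) = Cᵀ =
  [ 0.527125   0.157000   0.256500   0.207875]
  [ 0.243375   0.572250   0.315750   0.206625]
  [ 0.261750   0.411750   0.747000   0.378000]
  [ 0.134250   0.255750   0.294000   0.617250]
det(I−A) = Σ_j (I−A)_1j·C_1j = (0.90)(0.527125) + (0.00)(0.243375) + (-0.25)(0.261750) + (-0.15)(0.134250) = 0.3888375
(I − A)⁻¹ = adj(I−A) / det(I−A) ≈
  [   1.3556     0.4038     0.6597     0.5346]
  [   0.6259     1.4717     0.8120     0.5314]
  [   0.6732     1.0589     1.9211     0.9721]
  [   0.3453     0.6577     0.7561     1.5874]
x = (I − A)⁻¹ d = adj(I−A)·d / det(I−A), with det(I−A) = 0.3888375:
  x_1 = (0.527125·300 + 0.157000·370 + 0.256500·530 + 0.207875·110) / 0.3888375 = 375.03875 / 0.3888375 ≈ 964.5
  x_2 = (0.243375·300 + 0.572250·370 + 0.315750·530 + 0.206625·110) / 0.3888375 = 474.82125 / 0.3888375 ≈ 1221.1
  x_3 = (0.261750·300 + 0.411750·370 + 0.747000·530 + 0.378000·110) / 0.3888375 = 668.3625 / 0.3888375 ≈ 1718.9
  x_4 = (0.134250·300 + 0.255750·370 + 0.294000·530 + 0.617250·110) / 0.3888375 = 358.62 / 0.3888375 ≈ 922.3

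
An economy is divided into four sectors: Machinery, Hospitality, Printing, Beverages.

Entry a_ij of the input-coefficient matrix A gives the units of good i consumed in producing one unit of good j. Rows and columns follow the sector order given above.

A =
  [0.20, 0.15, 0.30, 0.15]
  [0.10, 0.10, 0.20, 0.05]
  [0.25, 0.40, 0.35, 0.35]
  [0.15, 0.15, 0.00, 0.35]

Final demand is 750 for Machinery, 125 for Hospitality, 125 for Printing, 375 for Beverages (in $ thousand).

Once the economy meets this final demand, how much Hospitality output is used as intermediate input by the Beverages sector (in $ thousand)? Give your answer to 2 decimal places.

z_HB = 66.61

I − A =
  [   0.80    -0.15    -0.30    -0.15]
  [  -0.10     0.90    -0.20    -0.05]
  [  -0.25    -0.40     0.65    -0.35]
  [  -0.15    -0.15     0.00     0.65]
Compute the cofactors C_ij = (−1)^(i+j)·(3×3 minor ij) of I−A; the adjugate is their transpose:
adj(I−A) = Cᵀ =
  [ 0.312875   0.171750   0.197250   0.191625]
  [ 0.090125   0.258875   0.121250   0.106000]
  [ 0.225875   0.278875   0.428625   0.304375]
  [ 0.093000   0.099375   0.073500   0.307250]
det(I−A) = Σ_j (I−A)_1j·C_1j = (0.80)(0.312875) + (-0.15)(0.090125) + (-0.30)(0.225875) + (-0.15)(0.093000) = 0.15506875
(I − A)⁻¹ = adj(I−A) / det(I−A) ≈
  [   2.0177     1.1076     1.2720     1.2357]
  [   0.5812     1.6694     0.7819     0.6836]
  [   1.4566     1.7984     2.7641     1.9628]
  [   0.5997     0.6408     0.4740     1.9814]
First solve x = (I − A)⁻¹ d = adj(I−A)·d / det(I−A); in particular x_B = (0.093000·750 + 0.099375·125 + 0.073500·125 + 0.307250·375) / 0.15506875 = 206.578125 / 0.15506875 ≈ 1332.1712.
Intermediate flow from H to B: z_HB = a_HB · x_B = 0.05 × 206.578125 / 0.15506875 = 10.32890625 / 0.15506875 ≈ 66.61.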